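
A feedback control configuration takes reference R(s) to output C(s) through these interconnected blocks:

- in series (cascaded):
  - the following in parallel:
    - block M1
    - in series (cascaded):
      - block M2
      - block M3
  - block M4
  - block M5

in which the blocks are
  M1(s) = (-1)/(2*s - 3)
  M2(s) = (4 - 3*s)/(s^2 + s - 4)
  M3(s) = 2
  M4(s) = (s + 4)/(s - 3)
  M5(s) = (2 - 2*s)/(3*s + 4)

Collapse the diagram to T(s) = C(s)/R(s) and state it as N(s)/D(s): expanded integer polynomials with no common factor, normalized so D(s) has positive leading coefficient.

1. reduce the series chain M2, M3: (8 - 6*s)/(s^2 + s - 4)
2. parallel reduction of M1, (M2*M3): (-13*s^2 + 33*s - 20)/(2*s^3 - s^2 - 11*s + 12)
3. cascade (M1+(M2*M3)), M4, M5 - this is the overall T(s), already in the required normalized form

Hence the answer: (26*s^4 + 12*s^3 - 262*s^2 + 384*s - 160)/(6*s^5 - 13*s^4 - 52*s^3 + 103*s^2 + 72*s - 144)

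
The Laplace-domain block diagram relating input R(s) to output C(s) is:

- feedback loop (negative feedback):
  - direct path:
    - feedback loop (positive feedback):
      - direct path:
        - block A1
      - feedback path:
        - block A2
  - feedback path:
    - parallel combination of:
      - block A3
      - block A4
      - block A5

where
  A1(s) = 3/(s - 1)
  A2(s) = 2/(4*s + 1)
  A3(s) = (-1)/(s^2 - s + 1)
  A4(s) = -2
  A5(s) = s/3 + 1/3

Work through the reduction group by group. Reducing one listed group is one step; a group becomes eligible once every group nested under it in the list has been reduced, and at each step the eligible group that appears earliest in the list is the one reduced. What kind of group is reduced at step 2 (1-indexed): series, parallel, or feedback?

Reducing step by step:

Step 1: close the feedback loop around A1, A2
Step 2: reduce the parallel group A3, A4, A5
Step 3: feedback reduction of [A1/(1-A1*A2)], (A3+A4+A5)
Step 2: parallel.

Answer: parallel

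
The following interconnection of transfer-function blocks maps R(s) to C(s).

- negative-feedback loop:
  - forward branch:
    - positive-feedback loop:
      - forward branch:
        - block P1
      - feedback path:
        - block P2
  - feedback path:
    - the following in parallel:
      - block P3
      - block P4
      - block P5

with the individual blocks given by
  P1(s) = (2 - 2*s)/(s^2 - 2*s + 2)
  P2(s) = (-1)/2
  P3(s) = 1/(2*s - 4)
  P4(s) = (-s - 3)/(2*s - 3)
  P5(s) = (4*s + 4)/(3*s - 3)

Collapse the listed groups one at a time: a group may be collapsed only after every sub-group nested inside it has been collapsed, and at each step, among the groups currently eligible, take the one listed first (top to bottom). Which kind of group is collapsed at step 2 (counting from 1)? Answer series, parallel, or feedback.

1. reduce the feedback loop with forward P1 and return P2
2. parallel reduction of P3, P4, P5
3. feedback reduction of [P1/(1-P1*P2)], (P3+P4+P5)
The group at step 2 is a parallel group.

Hence the answer: parallel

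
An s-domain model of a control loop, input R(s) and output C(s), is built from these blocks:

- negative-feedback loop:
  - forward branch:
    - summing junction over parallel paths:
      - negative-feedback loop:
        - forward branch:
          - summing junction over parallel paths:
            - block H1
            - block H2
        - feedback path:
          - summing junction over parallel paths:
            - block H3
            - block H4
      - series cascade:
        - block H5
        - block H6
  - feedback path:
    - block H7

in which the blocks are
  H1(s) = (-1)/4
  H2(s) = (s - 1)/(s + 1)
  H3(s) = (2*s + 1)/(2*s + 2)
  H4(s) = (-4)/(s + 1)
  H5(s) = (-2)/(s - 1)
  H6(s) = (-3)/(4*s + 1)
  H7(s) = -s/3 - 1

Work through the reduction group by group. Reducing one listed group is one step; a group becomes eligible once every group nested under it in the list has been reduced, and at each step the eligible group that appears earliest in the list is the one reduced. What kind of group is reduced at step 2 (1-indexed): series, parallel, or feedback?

1. parallel reduction of H1, H2
2. parallel reduction of H3, H4
3. apply the feedback formula to (H1+H2), (H3+H4)
4. combine H5, H6 in series
5. sum the parallel branches [(H1+H2)/(1+(H1+H2)*(H3+H4))], (H5*H6)
6. feedback reduction of ([(H1+H2)/(1+(H1+H2)*(H3+H4))]+(H5*H6)), H7
Step 2: parallel.

Final answer: parallel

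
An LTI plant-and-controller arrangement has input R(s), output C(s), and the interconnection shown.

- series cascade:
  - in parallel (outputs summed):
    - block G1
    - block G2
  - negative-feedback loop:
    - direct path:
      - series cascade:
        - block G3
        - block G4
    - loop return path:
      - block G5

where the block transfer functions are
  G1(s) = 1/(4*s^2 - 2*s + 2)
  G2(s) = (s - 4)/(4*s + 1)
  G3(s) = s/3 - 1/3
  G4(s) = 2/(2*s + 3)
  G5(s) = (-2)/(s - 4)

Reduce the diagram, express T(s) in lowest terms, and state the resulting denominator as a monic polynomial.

[1] sum the parallel branches G1, G2 gives (4*s^3 - 18*s^2 + 14*s - 7)/(16*s^3 - 4*s^2 + 6*s + 2)
[2] multiply G3, G4 (series) gives (2*s - 2)/(6*s + 9)
[3] collapse the loop ((G3*G4) forward, G5 return) gives (2*s^2 - 10*s + 8)/(6*s^2 - 19*s - 32)
[4] series reduction of (G1+G2), [(G3*G4)/(1+(G3*G4)*G5)] gives (4*s^5 - 38*s^4 + 120*s^3 - 149*s^2 + 91*s - 28)/(48*s^5 - 164*s^4 - 200*s^3 + 13*s^2 - 115*s - 32)
Step 4 gives the fully reduced T(s), with no common factor left to cancel. The denominator's leading coefficient is 48, so divide each of its coefficients by 48 to get the monic form.

Answer: s^5 - 41*s^4/12 - 25*s^3/6 + 13*s^2/48 - 115*s/48 - 2/3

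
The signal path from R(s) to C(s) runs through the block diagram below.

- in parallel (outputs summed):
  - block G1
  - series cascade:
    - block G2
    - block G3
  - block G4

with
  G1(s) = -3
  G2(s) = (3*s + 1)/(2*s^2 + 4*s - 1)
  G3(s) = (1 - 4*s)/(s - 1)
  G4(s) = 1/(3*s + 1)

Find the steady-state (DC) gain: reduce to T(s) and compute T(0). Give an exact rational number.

First reduce the diagram to T(s).

Step 1. combine G2, G3 in series: (-12*s^2 - s + 1)/(2*s^3 + 2*s^2 - 5*s + 1)
Step 2. parallel reduction of G1, (G2*G3), G4: (-18*s^4 - 58*s^3 + 26*s^2 + 3*s - 1)/(6*s^4 + 8*s^3 - 13*s^2 - 2*s + 1)
DC gain: substitute s = 0 into T(s) from step 2: T(0) = -1/1 = -1.

Answer: -1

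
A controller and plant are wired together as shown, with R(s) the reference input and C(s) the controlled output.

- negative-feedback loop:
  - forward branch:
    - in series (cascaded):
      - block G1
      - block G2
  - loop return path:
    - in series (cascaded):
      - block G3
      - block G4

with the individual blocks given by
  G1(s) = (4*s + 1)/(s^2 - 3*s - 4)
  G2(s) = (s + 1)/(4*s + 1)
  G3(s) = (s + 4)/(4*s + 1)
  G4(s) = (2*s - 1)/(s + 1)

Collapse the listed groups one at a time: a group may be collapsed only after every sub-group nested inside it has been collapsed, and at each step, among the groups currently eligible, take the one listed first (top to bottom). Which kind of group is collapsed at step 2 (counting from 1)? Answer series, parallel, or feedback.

Answer: series

Working:
Step 1 - series reduction of G1, G2
Step 2 - combine G3, G4 in series
Step 3 - apply the feedback formula to (G1*G2), (G3*G4)
So the answer for step 2 is series.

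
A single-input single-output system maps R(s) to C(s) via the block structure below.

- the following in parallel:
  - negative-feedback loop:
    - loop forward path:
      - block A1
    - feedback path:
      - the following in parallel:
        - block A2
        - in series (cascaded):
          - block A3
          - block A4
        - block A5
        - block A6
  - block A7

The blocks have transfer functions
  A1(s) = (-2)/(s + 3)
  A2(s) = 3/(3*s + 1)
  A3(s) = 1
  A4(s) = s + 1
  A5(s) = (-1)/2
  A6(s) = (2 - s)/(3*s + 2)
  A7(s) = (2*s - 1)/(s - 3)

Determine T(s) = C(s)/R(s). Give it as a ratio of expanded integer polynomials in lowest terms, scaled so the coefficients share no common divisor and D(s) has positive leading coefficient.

Reducing step by step:

Step 1 - multiply A3, A4 (series) = s + 1
Step 2 - reduce the parallel group A2, (A3*A4), A5, A6 = (18*s^3 + 21*s^2 + 41*s + 18)/(18*s^2 + 18*s + 4)
Step 3 - reduce the feedback loop with forward A1 and return (A2+(A3*A4)+A5+A6) = (18*s^2 + 18*s + 4)/(9*s^3 - 15*s^2 + 12*s + 12)
Step 4 - combine [A1/(1+A1*(A2+(A3*A4)+A5+A6))], A7 in parallel, which is the overall transfer function T(s) = C(s)/R(s) in lowest terms

Answer: (18*s^4 - 21*s^3 + 3*s^2 - 38*s - 24)/(9*s^4 - 42*s^3 + 57*s^2 - 24*s - 36)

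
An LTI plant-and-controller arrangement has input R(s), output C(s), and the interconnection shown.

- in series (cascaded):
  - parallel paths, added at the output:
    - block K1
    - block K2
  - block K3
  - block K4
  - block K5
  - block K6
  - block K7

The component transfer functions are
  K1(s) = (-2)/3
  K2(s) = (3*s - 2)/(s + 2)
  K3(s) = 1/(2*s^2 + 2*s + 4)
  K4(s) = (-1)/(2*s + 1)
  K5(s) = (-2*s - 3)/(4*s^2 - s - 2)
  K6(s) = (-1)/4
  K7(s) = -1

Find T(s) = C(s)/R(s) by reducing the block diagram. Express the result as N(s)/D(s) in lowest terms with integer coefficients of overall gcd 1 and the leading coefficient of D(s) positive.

(1) reduce the parallel group K1, K2 gives (7*s - 10)/(3*s + 6)
(2) combine (K1+K2), K3, K4, K5, K6, K7 in series; the result is T(s) itself (integer coefficients, no common factor, positive leading denominator coefficient)

Therefore the answer is (14*s^2 + s - 30)/(192*s^6 + 624*s^5 + 792*s^4 + 552*s^3 - 432*s^2 - 672*s - 192).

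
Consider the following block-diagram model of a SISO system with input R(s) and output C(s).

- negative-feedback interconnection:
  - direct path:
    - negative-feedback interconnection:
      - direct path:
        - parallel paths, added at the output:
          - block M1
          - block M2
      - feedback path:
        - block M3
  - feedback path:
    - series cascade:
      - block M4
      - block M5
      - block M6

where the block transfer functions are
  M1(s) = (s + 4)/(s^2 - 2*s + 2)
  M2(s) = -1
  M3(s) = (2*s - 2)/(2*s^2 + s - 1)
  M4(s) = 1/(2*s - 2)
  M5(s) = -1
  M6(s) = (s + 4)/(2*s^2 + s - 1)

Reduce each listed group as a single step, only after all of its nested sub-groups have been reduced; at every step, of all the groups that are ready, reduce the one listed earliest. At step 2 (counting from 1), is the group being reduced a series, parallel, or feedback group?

[1] parallel reduction of M1, M2
[2] apply the feedback formula to (M1+M2), M3
[3] reduce the series chain M4, M5, M6
[4] feedback reduction of [(M1+M2)/(1+(M1+M2)*M3)], (M4*M5*M6)
The group at step 2 is a feedback group.

Answer: feedback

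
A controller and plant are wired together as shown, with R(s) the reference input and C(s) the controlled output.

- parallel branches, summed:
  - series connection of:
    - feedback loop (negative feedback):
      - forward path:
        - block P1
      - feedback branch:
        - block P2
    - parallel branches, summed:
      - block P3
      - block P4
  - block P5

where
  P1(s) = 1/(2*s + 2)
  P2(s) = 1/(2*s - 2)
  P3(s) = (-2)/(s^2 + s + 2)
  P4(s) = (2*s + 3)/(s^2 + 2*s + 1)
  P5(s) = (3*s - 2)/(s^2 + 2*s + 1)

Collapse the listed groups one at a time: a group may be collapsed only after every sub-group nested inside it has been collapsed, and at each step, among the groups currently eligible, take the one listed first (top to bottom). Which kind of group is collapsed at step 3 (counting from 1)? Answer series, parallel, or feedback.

Step 1: collapse the loop (P1 forward, P2 return)
Step 2: combine P3, P4 in parallel
Step 3: combine [P1/(1+P1*P2)], (P3+P4) in series
Step 4: add ([P1/(1+P1*P2)]*(P3+P4)), P5 (parallel)
The group at step 3 is a series group.

Answer: series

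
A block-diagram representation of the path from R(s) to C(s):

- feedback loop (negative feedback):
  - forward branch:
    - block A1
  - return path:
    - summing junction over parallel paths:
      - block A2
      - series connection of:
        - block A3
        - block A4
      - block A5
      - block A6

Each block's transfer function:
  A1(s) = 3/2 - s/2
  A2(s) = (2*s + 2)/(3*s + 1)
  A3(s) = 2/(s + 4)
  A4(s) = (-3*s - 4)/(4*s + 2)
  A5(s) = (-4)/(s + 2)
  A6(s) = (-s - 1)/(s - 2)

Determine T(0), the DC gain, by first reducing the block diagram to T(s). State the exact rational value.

1. cascade A3, A4 = (-3*s - 4)/(2*s^2 + 9*s + 4)
2. add A2, (A3*A4), A5, A6 (parallel) = (-2*s^5 - 58*s^4 - 193*s^3 - 25*s^2 + 54*s + 8)/(6*s^5 + 29*s^4 - 3*s^3 - 112*s^2 - 84*s - 16)
3. apply the feedback formula to A1, (A2+(A3*A4)+A5+A6) = (-6*s^6 - 11*s^5 + 90*s^4 + 103*s^3 - 252*s^2 - 236*s - 48)/(2*s^6 + 64*s^5 + 77*s^4 - 560*s^3 - 353*s^2 - 14*s - 8)
The step-3 result is T(s). Setting s = 0: T(0) = -48/(-8) = 6.

Therefore the answer is 6.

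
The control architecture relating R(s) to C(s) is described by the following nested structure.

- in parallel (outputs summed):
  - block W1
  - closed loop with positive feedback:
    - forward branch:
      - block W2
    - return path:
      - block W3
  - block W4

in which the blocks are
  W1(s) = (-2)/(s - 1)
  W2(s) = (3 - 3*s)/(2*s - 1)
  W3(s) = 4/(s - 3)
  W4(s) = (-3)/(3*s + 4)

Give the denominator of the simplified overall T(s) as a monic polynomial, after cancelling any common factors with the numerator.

Answer: s^4 + 17*s^3/6 - 5*s^2 - 29*s/6 + 6

Working:
Step 1: feedback reduction of W2, W3 gives (-3*s^2 + 12*s - 9)/(2*s^2 + 5*s - 9)
Step 2: add W1, [W2/(1-W2*W3)], W4 (parallel) gives (-9*s^4 + 15*s^3 - 58*s^2 - s + 81)/(6*s^4 + 17*s^3 - 30*s^2 - 29*s + 36)
That last expression is T(s), already simplified. Scaling its denominator by 1/6 (the reciprocal of the leading coefficient) yields the monic denominator.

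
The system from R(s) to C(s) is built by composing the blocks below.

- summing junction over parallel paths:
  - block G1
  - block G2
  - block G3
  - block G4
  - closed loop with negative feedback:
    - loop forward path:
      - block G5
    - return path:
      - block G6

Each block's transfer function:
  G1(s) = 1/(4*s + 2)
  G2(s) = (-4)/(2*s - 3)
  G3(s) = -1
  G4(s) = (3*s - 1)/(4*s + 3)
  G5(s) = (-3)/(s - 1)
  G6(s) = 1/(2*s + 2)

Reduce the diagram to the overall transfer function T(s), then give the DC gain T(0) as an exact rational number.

The answer is 17/10.

Reasoning:
Step 1 - reduce the feedback loop with forward G5 and return G6: (-6*s - 6)/(2*s^2 - 5)
Step 2 - combine G1, G2, G3, G4, [G5/(1+G5*G6)] in parallel: (-16*s^5 - 352*s^4 - 200*s^3 + 718*s^2 + 636*s + 153)/(64*s^5 - 16*s^4 - 256*s^3 + 4*s^2 + 240*s + 90)
The step-2 result is T(s). Setting s = 0: T(0) = 153/90 = 17/10.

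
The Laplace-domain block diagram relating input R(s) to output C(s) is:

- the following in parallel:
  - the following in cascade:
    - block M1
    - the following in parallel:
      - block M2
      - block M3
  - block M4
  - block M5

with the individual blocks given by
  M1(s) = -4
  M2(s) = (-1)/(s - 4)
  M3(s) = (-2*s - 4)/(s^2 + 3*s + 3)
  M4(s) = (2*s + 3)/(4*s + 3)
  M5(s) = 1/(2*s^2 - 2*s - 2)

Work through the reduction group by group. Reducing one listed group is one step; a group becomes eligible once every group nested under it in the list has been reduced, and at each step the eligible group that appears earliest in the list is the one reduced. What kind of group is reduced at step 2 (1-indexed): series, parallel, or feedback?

Reducing step by step:

Step 1: combine M2, M3 in parallel
Step 2: series reduction of M1, (M2+M3)
Step 3: add (M1*(M2+M3)), M4, M5 (parallel)
So the answer for step 2 is series.

Answer: series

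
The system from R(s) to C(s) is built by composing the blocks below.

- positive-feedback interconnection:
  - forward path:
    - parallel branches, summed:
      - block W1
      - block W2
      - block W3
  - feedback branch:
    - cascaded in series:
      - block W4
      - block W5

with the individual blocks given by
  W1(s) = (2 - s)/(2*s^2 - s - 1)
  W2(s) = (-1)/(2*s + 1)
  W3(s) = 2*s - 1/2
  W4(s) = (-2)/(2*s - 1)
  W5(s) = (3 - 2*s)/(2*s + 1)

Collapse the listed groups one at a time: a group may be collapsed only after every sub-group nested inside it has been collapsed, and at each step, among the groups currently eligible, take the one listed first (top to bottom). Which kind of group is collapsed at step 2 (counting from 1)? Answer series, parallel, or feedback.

Reducing step by step:

1. reduce the parallel group W1, W2, W3
2. series reduction of W4, W5
3. apply the feedback formula to (W1+W2+W3), (W4*W5)
So the answer for step 2 is series.

Answer: series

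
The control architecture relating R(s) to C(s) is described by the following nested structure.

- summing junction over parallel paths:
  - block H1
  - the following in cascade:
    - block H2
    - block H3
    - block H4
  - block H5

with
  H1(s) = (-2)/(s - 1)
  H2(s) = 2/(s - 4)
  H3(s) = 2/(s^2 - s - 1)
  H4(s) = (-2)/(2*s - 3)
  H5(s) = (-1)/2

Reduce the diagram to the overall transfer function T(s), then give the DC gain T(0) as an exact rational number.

Step 1. reduce the series chain H2, H3, H4, giving (-8)/(2*s^4 - 13*s^3 + 21*s^2 - s - 12)
Step 2. sum the parallel branches H1, (H2*H3*H4), H5, giving (-2*s^5 + 7*s^4 + 18*s^3 - 62*s^2 - s + 52)/(4*s^5 - 30*s^4 + 68*s^3 - 44*s^2 - 22*s + 24)
DC gain: substitute s = 0 into T(s) from step 2: T(0) = 52/24 = 13/6.

Therefore the answer is 13/6.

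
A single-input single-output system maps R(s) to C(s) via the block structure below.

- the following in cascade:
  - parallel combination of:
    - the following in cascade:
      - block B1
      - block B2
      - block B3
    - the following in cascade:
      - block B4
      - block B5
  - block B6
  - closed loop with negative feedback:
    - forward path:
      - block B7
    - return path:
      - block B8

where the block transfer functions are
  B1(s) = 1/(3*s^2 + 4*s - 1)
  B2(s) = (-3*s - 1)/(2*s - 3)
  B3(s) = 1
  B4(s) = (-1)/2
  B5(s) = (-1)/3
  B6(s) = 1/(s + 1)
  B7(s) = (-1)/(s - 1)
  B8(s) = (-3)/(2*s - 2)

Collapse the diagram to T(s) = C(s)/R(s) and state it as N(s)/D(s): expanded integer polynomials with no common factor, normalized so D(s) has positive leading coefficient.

(1) cascade B1, B2, B3 gives (-3*s - 1)/(6*s^3 - s^2 - 14*s + 3)
(2) multiply B4, B5 (series) gives 1/6
(3) add (B1*B2*B3), (B4*B5) (parallel) gives (6*s^3 - s^2 - 32*s - 3)/(36*s^3 - 6*s^2 - 84*s + 18)
(4) feedback reduction of B7, B8 gives (2 - 2*s)/(2*s^2 - 4*s + 5)
(5) combine ((B1*B2*B3)+(B4*B5)), B6, [B7/(1+B7*B8)] in series, giving the overall T(s)

Answer: (-6*s^4 + 7*s^3 + 31*s^2 - 29*s - 3)/(36*s^6 - 42*s^5 - 60*s^4 + 189*s^3 - 75*s^2 - 201*s + 45)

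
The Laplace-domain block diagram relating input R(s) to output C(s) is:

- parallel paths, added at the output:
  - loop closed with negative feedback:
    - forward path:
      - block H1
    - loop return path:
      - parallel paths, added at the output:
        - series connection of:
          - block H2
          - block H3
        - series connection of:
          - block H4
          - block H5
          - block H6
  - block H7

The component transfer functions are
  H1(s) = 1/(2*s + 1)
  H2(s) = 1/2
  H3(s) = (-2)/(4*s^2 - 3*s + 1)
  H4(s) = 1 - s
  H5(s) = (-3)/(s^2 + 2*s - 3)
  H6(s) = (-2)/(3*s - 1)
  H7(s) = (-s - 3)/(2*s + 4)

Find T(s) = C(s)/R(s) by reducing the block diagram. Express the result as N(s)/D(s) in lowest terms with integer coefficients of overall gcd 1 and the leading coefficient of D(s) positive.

1. cascade H2, H3 = (-1)/(4*s^2 - 3*s + 1)
2. combine H4, H5, H6 in series = (-6)/(3*s^2 + 8*s - 3)
3. reduce the parallel group (H2*H3), (H4*H5*H6) = (-27*s^2 + 10*s - 3)/(12*s^4 + 23*s^3 - 33*s^2 + 17*s - 3)
4. feedback reduction of H1, ((H2*H3)+(H4*H5*H6)) = (12*s^4 + 23*s^3 - 33*s^2 + 17*s - 3)/(24*s^5 + 58*s^4 - 43*s^3 - 26*s^2 + 21*s - 6)
5. parallel reduction of [H1/(1+H1*((H2*H3)+(H4*H5*H6)))], H7: this yields T(s), and no further normalization is needed

Hence the answer: (-24*s^6 - 106*s^5 - 37*s^4 + 181*s^3 - 41*s^2 + 5*s + 6)/(48*s^6 + 212*s^5 + 146*s^4 - 224*s^3 - 62*s^2 + 72*s - 24)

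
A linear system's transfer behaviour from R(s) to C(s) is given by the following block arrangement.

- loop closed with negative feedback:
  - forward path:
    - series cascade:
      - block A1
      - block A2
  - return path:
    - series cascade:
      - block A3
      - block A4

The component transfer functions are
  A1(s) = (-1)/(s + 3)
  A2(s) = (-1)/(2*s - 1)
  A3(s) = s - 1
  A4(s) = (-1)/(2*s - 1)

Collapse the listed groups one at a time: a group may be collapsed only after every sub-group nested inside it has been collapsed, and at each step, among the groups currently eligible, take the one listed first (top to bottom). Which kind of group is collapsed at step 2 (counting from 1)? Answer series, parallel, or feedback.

The answer is series.

Reasoning:
Step 1. combine A1, A2 in series
Step 2. series reduction of A3, A4
Step 3. close the feedback loop around (A1*A2), (A3*A4)
At step 2 the group reduced is series.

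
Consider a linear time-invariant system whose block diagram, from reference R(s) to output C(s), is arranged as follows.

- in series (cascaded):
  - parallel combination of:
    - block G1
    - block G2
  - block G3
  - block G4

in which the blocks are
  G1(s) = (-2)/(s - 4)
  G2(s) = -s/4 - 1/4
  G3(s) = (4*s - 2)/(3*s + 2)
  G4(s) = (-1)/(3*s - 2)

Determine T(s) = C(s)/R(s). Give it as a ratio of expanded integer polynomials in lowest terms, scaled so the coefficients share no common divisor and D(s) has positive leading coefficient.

Answer: (2*s^3 - 7*s^2 + 11*s - 4)/(18*s^3 - 72*s^2 - 8*s + 32)

Working:
Step 1 - parallel reduction of G1, G2; result (-s^2 + 3*s - 4)/(4*s - 16)
Step 2 - cascade (G1+G2), G3, G4 - this is the overall T(s), already in the required normalized form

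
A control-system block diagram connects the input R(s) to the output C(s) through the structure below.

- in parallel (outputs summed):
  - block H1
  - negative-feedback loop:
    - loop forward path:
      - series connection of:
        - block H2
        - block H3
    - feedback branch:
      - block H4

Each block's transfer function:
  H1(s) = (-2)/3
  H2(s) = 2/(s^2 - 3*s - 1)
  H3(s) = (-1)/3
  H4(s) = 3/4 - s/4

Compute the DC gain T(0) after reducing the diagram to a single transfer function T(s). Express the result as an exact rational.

The answer is -2/9.

Reasoning:
1. combine H2, H3 in series, giving (-2)/(3*s^2 - 9*s - 3)
2. apply the feedback formula to (H2*H3), H4, giving (-4)/(6*s^2 - 17*s - 9)
3. combine H1, [(H2*H3)/(1+(H2*H3)*H4)] in parallel, giving (-12*s^2 + 34*s + 6)/(18*s^2 - 51*s - 27)
The step-3 result is T(s). Setting s = 0: T(0) = 6/(-27) = -2/9.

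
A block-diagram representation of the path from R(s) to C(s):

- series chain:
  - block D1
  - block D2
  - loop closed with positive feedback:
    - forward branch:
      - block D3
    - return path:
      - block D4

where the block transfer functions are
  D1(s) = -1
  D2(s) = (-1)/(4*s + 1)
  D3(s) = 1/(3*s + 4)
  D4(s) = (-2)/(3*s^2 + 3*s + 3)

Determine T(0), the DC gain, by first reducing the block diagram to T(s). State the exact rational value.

The answer is 3/14.

Reasoning:
Step 1 - reduce the feedback loop with forward D3 and return D4, giving (3*s^2 + 3*s + 3)/(9*s^3 + 21*s^2 + 21*s + 14)
Step 2 - series reduction of D1, D2, [D3/(1-D3*D4)], giving (3*s^2 + 3*s + 3)/(36*s^4 + 93*s^3 + 105*s^2 + 77*s + 14)
Evaluating the step-2 result (the overall T(s)) at s = 0 gives T(0) = 3/14.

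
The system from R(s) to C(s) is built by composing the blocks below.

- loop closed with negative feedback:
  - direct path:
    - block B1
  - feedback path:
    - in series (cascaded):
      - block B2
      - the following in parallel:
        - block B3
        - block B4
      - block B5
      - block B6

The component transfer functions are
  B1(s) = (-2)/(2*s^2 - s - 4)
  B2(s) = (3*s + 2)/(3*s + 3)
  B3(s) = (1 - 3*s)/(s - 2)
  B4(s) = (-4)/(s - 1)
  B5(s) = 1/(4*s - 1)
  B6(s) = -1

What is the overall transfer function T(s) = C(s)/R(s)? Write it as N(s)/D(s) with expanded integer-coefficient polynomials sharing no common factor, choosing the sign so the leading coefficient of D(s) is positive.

Step 1. sum the parallel branches B3, B4, giving (7 - 3*s^2)/(s^2 - 3*s + 2)
Step 2. combine B2, (B3+B4), B5, B6 in series, giving (9*s^3 + 6*s^2 - 21*s - 14)/(12*s^4 - 27*s^3 - 6*s^2 + 27*s - 6)
Step 3. reduce the feedback loop with forward B1 and return (B2*(B3+B4)*B5*B6): this yields T(s), and no further normalization is needed

Hence the answer: (-24*s^4 + 54*s^3 + 12*s^2 - 54*s + 12)/(24*s^6 - 66*s^5 - 33*s^4 + 150*s^3 - 27*s^2 - 60*s + 52)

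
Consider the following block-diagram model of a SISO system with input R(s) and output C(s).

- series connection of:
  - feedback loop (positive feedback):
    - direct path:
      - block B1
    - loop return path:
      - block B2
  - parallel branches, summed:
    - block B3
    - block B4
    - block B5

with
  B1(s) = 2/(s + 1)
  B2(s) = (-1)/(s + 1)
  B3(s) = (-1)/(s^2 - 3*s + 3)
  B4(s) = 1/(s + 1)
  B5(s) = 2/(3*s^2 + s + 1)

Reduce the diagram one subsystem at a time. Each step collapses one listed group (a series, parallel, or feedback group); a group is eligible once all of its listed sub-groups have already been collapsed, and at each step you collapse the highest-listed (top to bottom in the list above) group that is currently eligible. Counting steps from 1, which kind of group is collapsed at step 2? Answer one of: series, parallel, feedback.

Step 1: apply the feedback formula to B1, B2
Step 2: combine B3, B4, B5 in parallel
Step 3: cascade [B1/(1-B1*B2)], (B3+B4+B5)
Step 2: parallel.

Answer: parallel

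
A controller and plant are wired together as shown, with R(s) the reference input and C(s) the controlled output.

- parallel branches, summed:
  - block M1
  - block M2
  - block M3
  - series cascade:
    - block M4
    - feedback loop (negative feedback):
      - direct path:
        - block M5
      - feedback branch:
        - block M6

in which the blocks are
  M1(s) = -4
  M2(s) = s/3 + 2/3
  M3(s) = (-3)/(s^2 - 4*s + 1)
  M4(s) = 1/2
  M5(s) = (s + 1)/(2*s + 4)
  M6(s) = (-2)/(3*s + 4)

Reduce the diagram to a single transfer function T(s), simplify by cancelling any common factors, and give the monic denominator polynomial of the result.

Step 1 - feedback reduction of M5, M6 = (3*s^2 + 7*s + 4)/(6*s^2 + 18*s + 14)
Step 2 - cascade M4, [M5/(1+M5*M6)] = (3*s^2 + 7*s + 4)/(12*s^2 + 36*s + 28)
Step 3 - sum the parallel branches M1, M2, M3, (M4*[M5/(1+M5*M6)]) = (12*s^5 - 123*s^4 + s^3 + 793*s^2 + 437*s - 520)/(36*s^4 - 36*s^3 - 312*s^2 - 228*s + 84)
T(s) is the step-3 result (common factors already cancelled). Leading coefficient of the denominator: 36. Divide through by 36 for the monic polynomial.

Therefore the answer is s^4 - s^3 - 26*s^2/3 - 19*s/3 + 7/3.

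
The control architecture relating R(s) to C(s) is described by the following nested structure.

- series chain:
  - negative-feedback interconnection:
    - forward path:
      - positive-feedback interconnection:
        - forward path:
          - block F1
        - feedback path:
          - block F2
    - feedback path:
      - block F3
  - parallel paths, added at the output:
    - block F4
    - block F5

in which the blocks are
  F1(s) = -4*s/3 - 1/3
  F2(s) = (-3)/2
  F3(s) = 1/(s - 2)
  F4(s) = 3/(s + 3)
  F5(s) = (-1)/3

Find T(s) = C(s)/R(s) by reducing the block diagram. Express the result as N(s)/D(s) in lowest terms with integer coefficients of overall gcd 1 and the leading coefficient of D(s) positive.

Step 1 - apply the feedback formula to F1, F2 = (8*s + 2)/(12*s - 3)
Step 2 - collapse the loop ([F1/(1-F1*F2)] forward, F3 return) = (8*s^2 - 14*s - 4)/(12*s^2 - 19*s + 8)
Step 3 - combine F4, F5 in parallel = (6 - s)/(3*s + 9)
Step 4 - combine [[F1/(1-F1*F2)]/(1+[F1/(1-F1*F2)]*F3)], (F4+F5) in series - this is the overall T(s), already in the required normalized form

Answer: (-8*s^3 + 62*s^2 - 80*s - 24)/(36*s^3 + 51*s^2 - 147*s + 72)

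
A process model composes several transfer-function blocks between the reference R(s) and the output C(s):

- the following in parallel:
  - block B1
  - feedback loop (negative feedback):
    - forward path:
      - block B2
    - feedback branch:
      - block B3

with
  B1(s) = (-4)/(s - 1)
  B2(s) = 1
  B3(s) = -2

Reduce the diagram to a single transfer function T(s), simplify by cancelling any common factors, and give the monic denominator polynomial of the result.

Step 1: apply the feedback formula to B2, B3: -1
Step 2: reduce the parallel group B1, [B2/(1+B2*B3)]: (-s - 3)/(s - 1)
The result of step 2 is T(s) in lowest terms. Its denominator already has leading coefficient 1, so it is monic as it stands.

Therefore the answer is s - 1.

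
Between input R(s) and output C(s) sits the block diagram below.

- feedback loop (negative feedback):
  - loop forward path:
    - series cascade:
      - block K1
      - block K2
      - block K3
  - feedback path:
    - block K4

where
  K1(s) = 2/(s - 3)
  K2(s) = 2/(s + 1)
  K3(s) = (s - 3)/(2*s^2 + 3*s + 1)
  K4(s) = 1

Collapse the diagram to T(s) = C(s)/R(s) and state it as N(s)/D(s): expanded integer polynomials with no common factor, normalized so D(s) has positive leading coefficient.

Step 1: series reduction of K1, K2, K3 gives 4/(2*s^3 + 5*s^2 + 4*s + 1)
Step 2: apply the feedback formula to (K1*K2*K3), K4, giving the overall T(s)

Therefore the answer is 4/(2*s^3 + 5*s^2 + 4*s + 5).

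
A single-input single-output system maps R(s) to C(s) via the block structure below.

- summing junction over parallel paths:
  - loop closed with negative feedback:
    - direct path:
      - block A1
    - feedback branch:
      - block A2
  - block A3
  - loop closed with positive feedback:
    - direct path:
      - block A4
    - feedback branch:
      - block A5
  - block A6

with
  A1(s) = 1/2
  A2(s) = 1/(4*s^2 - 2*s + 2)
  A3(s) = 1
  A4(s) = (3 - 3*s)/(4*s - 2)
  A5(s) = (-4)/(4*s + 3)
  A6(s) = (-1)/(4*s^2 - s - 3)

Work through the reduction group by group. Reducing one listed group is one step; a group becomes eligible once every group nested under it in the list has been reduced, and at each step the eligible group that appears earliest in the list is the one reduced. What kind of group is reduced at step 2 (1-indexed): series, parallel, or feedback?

Answer: feedback

Working:
(1) apply the feedback formula to A1, A2
(2) apply the feedback formula to A4, A5
(3) sum the parallel branches [A1/(1+A1*A2)], A3, [A4/(1-A4*A5)], A6
Step 2: feedback.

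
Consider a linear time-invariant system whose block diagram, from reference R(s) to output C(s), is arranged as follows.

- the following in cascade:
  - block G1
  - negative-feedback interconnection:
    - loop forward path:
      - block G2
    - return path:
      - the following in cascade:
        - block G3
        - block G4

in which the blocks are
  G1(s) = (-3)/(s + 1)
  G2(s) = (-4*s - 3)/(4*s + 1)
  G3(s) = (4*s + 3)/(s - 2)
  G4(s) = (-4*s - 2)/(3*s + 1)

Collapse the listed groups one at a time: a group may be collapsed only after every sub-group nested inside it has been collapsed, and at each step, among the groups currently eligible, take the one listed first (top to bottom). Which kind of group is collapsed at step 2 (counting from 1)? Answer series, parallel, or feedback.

Answer: feedback

Working:
(1) series reduction of G3, G4
(2) close the feedback loop around G2, (G3*G4)
(3) multiply G1, [G2/(1+G2*(G3*G4))] (series)
At step 2 the group reduced is feedback.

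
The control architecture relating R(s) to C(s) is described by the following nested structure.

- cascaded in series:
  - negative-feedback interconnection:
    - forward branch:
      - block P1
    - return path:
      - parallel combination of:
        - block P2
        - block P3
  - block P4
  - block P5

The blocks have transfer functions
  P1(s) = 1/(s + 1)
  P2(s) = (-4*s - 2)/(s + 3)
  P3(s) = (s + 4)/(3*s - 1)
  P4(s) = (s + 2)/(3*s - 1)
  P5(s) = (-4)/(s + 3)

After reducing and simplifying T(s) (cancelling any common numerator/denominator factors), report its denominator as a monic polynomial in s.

(1) sum the parallel branches P2, P3 gives (-11*s^2 + 5*s + 14)/(3*s^2 + 8*s - 3)
(2) collapse the loop (P1 forward, (P2+P3) return) gives (3*s^2 + 8*s - 3)/(3*s^3 + 10*s + 11)
(3) reduce the series chain [P1/(1+P1*(P2+P3))], P4, P5 gives (-4*s - 8)/(3*s^3 + 10*s + 11)
Step 3 gives the fully reduced T(s), with no common factor left to cancel. The denominator's leading coefficient is 3, so divide each of its coefficients by 3 to get the monic form.

Final answer: s^3 + 10*s/3 + 11/3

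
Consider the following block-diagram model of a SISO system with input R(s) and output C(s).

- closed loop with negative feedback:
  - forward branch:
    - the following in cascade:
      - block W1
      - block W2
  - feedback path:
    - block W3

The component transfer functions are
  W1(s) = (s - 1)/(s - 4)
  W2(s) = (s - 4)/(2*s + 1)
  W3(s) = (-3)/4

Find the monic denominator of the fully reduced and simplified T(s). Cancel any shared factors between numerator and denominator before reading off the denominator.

The answer is s + 7/5.

Reasoning:
[1] series reduction of W1, W2: (s - 1)/(2*s + 1)
[2] close the feedback loop around (W1*W2), W3: (4*s - 4)/(5*s + 7)
That last expression is T(s), already simplified. Scaling its denominator by 1/5 (the reciprocal of the leading coefficient) yields the monic denominator.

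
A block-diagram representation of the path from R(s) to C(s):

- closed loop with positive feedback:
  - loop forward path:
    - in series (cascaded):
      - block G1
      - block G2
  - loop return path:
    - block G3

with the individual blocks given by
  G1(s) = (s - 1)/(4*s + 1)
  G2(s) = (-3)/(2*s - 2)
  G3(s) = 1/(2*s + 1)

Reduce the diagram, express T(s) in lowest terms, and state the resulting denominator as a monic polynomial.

First reduce the diagram to T(s).

[1] cascade G1, G2 -> (-3)/(8*s + 2)
[2] close the feedback loop around (G1*G2), G3 -> (-6*s - 3)/(16*s^2 + 12*s + 5)
No further cancellation is possible in the step-2 result, so that is T(s). Its denominator becomes monic after dividing by the leading coefficient 16.

Answer: s^2 + 3*s/4 + 5/16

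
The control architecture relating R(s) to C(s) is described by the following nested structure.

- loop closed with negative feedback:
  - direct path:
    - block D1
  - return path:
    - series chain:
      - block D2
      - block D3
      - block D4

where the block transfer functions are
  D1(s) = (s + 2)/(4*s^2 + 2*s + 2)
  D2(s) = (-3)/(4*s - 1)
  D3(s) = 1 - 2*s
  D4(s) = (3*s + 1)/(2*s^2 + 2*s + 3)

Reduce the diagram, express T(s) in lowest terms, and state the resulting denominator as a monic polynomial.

Step 1: combine D2, D3, D4 in series gives (18*s^2 - 3*s - 3)/(8*s^3 + 6*s^2 + 10*s - 3)
Step 2: close the feedback loop around D1, (D2*D3*D4) gives (8*s^4 + 22*s^3 + 22*s^2 + 17*s - 6)/(32*s^5 + 40*s^4 + 86*s^3 + 53*s^2 + 5*s - 12)
The result of step 2 is T(s) in lowest terms. Its denominator has leading coefficient 32; dividing the denominator through by 32 makes it monic.

Final answer: s^5 + 5*s^4/4 + 43*s^3/16 + 53*s^2/32 + 5*s/32 - 3/8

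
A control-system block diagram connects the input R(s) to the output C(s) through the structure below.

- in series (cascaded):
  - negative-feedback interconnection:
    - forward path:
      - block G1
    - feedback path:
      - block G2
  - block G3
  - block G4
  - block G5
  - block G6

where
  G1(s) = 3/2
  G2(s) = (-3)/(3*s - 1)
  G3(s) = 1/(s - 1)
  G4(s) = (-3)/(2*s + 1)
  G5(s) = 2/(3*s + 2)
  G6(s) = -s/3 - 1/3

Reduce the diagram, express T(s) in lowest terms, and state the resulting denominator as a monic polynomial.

Answer: s^4 - 5*s^3/3 - 41*s^2/36 + 43*s/36 + 11/18

Working:
[1] feedback reduction of G1, G2 gives (9*s - 3)/(6*s - 11)
[2] combine [G1/(1+G1*G2)], G3, G4, G5, G6 in series gives (18*s^2 + 12*s - 6)/(36*s^4 - 60*s^3 - 41*s^2 + 43*s + 22)
The result of step 2 is T(s) in lowest terms. Its denominator has leading coefficient 36; dividing the denominator through by 36 makes it monic.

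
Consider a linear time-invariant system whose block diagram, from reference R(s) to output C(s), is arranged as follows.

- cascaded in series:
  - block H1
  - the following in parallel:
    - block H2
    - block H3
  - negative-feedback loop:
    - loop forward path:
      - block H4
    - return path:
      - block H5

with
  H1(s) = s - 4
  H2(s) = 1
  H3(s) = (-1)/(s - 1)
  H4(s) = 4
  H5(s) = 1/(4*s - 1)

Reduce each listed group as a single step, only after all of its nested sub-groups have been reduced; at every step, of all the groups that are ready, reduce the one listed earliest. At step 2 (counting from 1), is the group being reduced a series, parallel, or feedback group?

The answer is feedback.

Reasoning:
(1) combine H2, H3 in parallel
(2) reduce the feedback loop with forward H4 and return H5
(3) multiply H1, (H2+H3), [H4/(1+H4*H5)] (series)
At step 2 the group reduced is feedback.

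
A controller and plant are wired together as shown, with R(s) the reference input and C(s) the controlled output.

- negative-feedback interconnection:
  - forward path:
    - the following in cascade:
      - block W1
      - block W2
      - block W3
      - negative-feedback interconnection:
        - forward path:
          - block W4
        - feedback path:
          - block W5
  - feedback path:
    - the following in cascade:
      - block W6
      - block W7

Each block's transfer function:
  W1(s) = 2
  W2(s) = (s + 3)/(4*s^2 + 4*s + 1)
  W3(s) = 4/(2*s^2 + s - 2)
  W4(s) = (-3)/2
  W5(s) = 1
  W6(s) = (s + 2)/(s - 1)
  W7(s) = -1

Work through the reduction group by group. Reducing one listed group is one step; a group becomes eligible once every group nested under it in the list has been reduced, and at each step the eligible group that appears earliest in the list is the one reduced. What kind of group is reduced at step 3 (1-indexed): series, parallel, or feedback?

Step 1 - feedback reduction of W4, W5
Step 2 - combine W1, W2, W3, [W4/(1+W4*W5)] in series
Step 3 - series reduction of W6, W7
Step 4 - close the feedback loop around (W1*W2*W3*[W4/(1+W4*W5)]), (W6*W7)
The group at step 3 is a series group.

Answer: series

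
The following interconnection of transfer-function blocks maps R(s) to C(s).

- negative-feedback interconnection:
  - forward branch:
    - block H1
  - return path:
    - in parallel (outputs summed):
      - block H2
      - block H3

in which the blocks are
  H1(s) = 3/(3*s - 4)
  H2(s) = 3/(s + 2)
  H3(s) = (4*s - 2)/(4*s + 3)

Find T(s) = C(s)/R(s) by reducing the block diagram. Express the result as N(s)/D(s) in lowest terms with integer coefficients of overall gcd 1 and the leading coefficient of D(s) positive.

1. sum the parallel branches H2, H3, giving (4*s^2 + 18*s + 5)/(4*s^2 + 11*s + 6)
2. collapse the loop (H1 forward, (H2+H3) return): this yields T(s), and no further normalization is needed

Therefore the answer is (12*s^2 + 33*s + 18)/(12*s^3 + 29*s^2 + 28*s - 9).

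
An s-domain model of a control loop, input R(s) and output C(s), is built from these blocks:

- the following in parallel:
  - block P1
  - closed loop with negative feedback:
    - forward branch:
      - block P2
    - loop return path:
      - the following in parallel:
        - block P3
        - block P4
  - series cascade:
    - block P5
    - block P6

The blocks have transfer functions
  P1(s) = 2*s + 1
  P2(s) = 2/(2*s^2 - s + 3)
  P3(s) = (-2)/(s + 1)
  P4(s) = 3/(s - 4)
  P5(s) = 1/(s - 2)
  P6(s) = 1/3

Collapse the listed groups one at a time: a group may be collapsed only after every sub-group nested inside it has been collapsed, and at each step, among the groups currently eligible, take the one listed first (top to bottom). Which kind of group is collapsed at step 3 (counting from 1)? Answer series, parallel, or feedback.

1. reduce the parallel group P3, P4
2. close the feedback loop around P2, (P3+P4)
3. cascade P5, P6
4. sum the parallel branches P1, [P2/(1+P2*(P3+P4))], (P5*P6)
So the answer for step 3 is series.

Hence the answer: series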